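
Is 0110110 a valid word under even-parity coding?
Sum of all bits: 0+1+1+0+1+1+0 = 4; 4 mod 2 = 0. Result is 0 → valid parity.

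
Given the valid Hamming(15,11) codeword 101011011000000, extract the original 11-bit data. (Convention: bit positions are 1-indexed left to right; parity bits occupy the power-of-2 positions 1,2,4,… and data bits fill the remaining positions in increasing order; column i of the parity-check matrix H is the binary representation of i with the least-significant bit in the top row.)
Parity bits occupy power-of-2 positions; data bits are at positions {3,5,6,7,9,10,11,12,13,14,15} (1-indexed).
Extract: c[3]=1 c[5]=1 c[6]=1 c[7]=0 c[9]=1 c[10]=0 c[11]=0 c[12]=0 c[13]=0 c[14]=0 c[15]=0
Data = 11101000000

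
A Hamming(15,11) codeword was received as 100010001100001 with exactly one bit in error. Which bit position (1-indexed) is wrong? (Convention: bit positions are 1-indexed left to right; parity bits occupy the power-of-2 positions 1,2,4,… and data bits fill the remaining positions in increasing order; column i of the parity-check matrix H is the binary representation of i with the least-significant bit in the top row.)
Syndrome s = H · r^T (mod 2), r = 100010001100001:
  s[0] = (101010101010101)·(100010001100001) mod 2 = 1+0+0+0+1+0+0+0+1+0+0+0+0+0+1 mod 2 = 0
  s[1] = (011001100110011)·(100010001100001) mod 2 = 0+0+0+0+0+0+0+0+0+1+0+0+0+0+1 mod 2 = 0
  s[2] = (000111100001111)·(100010001100001) mod 2 = 0+0+0+0+1+0+0+0+0+0+0+0+0+0+1 mod 2 = 0
  s[3] = (000000011111111)·(100010001100001) mod 2 = 0+0+0+0+0+0+0+0+1+1+0+0+0+0+1 mod 2 = 1
Syndrome = 0001
Column i of H is the binary representation of i, so the syndrome is the binary index of the flipped bit.
Read s = 0001 with s[0] as LSB: 0·2^0 + 0·2^1 + 0·2^2 + 1·2^3 = 8.
Error is at bit position 8.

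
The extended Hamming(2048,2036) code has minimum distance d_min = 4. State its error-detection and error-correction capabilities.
Detection only: up to d_min − 1 = 3 errors.
Correction: up to ⌊(d_min − 1)/2⌋ = ⌊3/2⌋ = 1 errors.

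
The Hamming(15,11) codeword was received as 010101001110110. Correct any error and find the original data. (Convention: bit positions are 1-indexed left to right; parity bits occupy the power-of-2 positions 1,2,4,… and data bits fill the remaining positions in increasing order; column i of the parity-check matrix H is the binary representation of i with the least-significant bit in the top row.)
Syndrome s = H · r^T (mod 2), r = 010101001110110:
  s[0] = (101010101010101)·(010101001110110) mod 2 = 0+0+0+0+0+0+0+0+1+0+1+0+1+0+0 mod 2 = 1
  s[1] = (011001100110011)·(010101001110110) mod 2 = 0+1+0+0+0+1+0+0+0+1+1+0+0+1+0 mod 2 = 1
  s[2] = (000111100001111)·(010101001110110) mod 2 = 0+0+0+1+0+1+0+0+0+0+0+0+1+1+0 mod 2 = 0
  s[3] = (000000011111111)·(010101001110110) mod 2 = 0+0+0+0+0+0+0+0+1+1+1+0+1+1+0 mod 2 = 1
Syndrome = 1101
Column 11 of H equals this syndrome → error at bit 11 (1-indexed).
Flip bit 11: 010101001110110 → 010101001100110
Extract data bits at positions {3,5,6,7,9,10,11,12,13,14,15}: 00101100110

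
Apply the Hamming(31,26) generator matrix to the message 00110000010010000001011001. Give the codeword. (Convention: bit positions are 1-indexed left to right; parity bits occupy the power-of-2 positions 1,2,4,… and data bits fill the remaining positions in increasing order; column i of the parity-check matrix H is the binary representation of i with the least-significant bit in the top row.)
Codeword c = d · G (mod 2), d = 00110000010010000001011001:
  c[0] = d·G[:,0] = (00110000010010000001011001)·(11011010101101010101010101) mod 2 = 0+0+0+1+0+0+0+0+0+0+0+0+0+0+0+0+0+0+0+1+0+1+0+0+0+1 mod 2 = 0
  c[1] = d·G[:,1] = (00110000010010000001011001)·(10110110011011001100110011) mod 2 = 0+0+1+1+0+0+0+0+0+1+0+0+1+0+0+0+0+0+0+0+0+1+0+0+0+1 mod 2 = 0
  c[2] = d·G[:,2] = (00110000010010000001011001)·(10000000000000000000000000) mod 2 = 0+0+0+0+0+0+0+0+0+0+0+0+0+0+0+0+0+0+0+0+0+0+0+0+0+0 mod 2 = 0
  c[3] = d·G[:,3] = (00110000010010000001011001)·(01110001111000111100001111) mod 2 = 0+0+1+1+0+0+0+0+0+1+0+0+0+0+0+0+0+0+0+0+0+0+1+0+0+1 mod 2 = 1
  c[4] = d·G[:,4] = (00110000010010000001011001)·(01000000000000000000000000) mod 2 = 0+0+0+0+0+0+0+0+0+0+0+0+0+0+0+0+0+0+0+0+0+0+0+0+0+0 mod 2 = 0
  c[5] = d·G[:,5] = (00110000010010000001011001)·(00100000000000000000000000) mod 2 = 0+0+1+0+0+0+0+0+0+0+0+0+0+0+0+0+0+0+0+0+0+0+0+0+0+0 mod 2 = 1
  c[6] = d·G[:,6] = (00110000010010000001011001)·(00010000000000000000000000) mod 2 = 0+0+0+1+0+0+0+0+0+0+0+0+0+0+0+0+0+0+0+0+0+0+0+0+0+0 mod 2 = 1
  c[7] = d·G[:,7] = (00110000010010000001011001)·(00001111111000000011111111) mod 2 = 0+0+0+0+0+0+0+0+0+1+0+0+0+0+0+0+0+0+0+1+0+1+1+0+0+1 mod 2 = 1
  c[8] = d·G[:,8] = (00110000010010000001011001)·(00001000000000000000000000) mod 2 = 0+0+0+0+0+0+0+0+0+0+0+0+0+0+0+0+0+0+0+0+0+0+0+0+0+0 mod 2 = 0
  c[9] = d·G[:,9] = (00110000010010000001011001)·(00000100000000000000000000) mod 2 = 0+0+0+0+0+0+0+0+0+0+0+0+0+0+0+0+0+0+0+0+0+0+0+0+0+0 mod 2 = 0
  c[10] = d·G[:,10] = (00110000010010000001011001)·(00000010000000000000000000) mod 2 = 0+0+0+0+0+0+0+0+0+0+0+0+0+0+0+0+0+0+0+0+0+0+0+0+0+0 mod 2 = 0
  c[11] = d·G[:,11] = (00110000010010000001011001)·(00000001000000000000000000) mod 2 = 0+0+0+0+0+0+0+0+0+0+0+0+0+0+0+0+0+0+0+0+0+0+0+0+0+0 mod 2 = 0
  c[12] = d·G[:,12] = (00110000010010000001011001)·(00000000100000000000000000) mod 2 = 0+0+0+0+0+0+0+0+0+0+0+0+0+0+0+0+0+0+0+0+0+0+0+0+0+0 mod 2 = 0
  c[13] = d·G[:,13] = (00110000010010000001011001)·(00000000010000000000000000) mod 2 = 0+0+0+0+0+0+0+0+0+1+0+0+0+0+0+0+0+0+0+0+0+0+0+0+0+0 mod 2 = 1
  c[14] = d·G[:,14] = (00110000010010000001011001)·(00000000001000000000000000) mod 2 = 0+0+0+0+0+0+0+0+0+0+0+0+0+0+0+0+0+0+0+0+0+0+0+0+0+0 mod 2 = 0
  c[15] = d·G[:,15] = (00110000010010000001011001)·(00000000000111111111111111) mod 2 = 0+0+0+0+0+0+0+0+0+0+0+0+1+0+0+0+0+0+0+1+0+1+1+0+0+1 mod 2 = 1
  c[16] = d·G[:,16] = (00110000010010000001011001)·(00000000000100000000000000) mod 2 = 0+0+0+0+0+0+0+0+0+0+0+0+0+0+0+0+0+0+0+0+0+0+0+0+0+0 mod 2 = 0
  c[17] = d·G[:,17] = (00110000010010000001011001)·(00000000000010000000000000) mod 2 = 0+0+0+0+0+0+0+0+0+0+0+0+1+0+0+0+0+0+0+0+0+0+0+0+0+0 mod 2 = 1
  c[18] = d·G[:,18] = (00110000010010000001011001)·(00000000000001000000000000) mod 2 = 0+0+0+0+0+0+0+0+0+0+0+0+0+0+0+0+0+0+0+0+0+0+0+0+0+0 mod 2 = 0
  c[19] = d·G[:,19] = (00110000010010000001011001)·(00000000000000100000000000) mod 2 = 0+0+0+0+0+0+0+0+0+0+0+0+0+0+0+0+0+0+0+0+0+0+0+0+0+0 mod 2 = 0
  c[20] = d·G[:,20] = (00110000010010000001011001)·(00000000000000010000000000) mod 2 = 0+0+0+0+0+0+0+0+0+0+0+0+0+0+0+0+0+0+0+0+0+0+0+0+0+0 mod 2 = 0
  c[21] = d·G[:,21] = (00110000010010000001011001)·(00000000000000001000000000) mod 2 = 0+0+0+0+0+0+0+0+0+0+0+0+0+0+0+0+0+0+0+0+0+0+0+0+0+0 mod 2 = 0
  c[22] = d·G[:,22] = (00110000010010000001011001)·(00000000000000000100000000) mod 2 = 0+0+0+0+0+0+0+0+0+0+0+0+0+0+0+0+0+0+0+0+0+0+0+0+0+0 mod 2 = 0
  c[23] = d·G[:,23] = (00110000010010000001011001)·(00000000000000000010000000) mod 2 = 0+0+0+0+0+0+0+0+0+0+0+0+0+0+0+0+0+0+0+0+0+0+0+0+0+0 mod 2 = 0
  c[24] = d·G[:,24] = (00110000010010000001011001)·(00000000000000000001000000) mod 2 = 0+0+0+0+0+0+0+0+0+0+0+0+0+0+0+0+0+0+0+1+0+0+0+0+0+0 mod 2 = 1
  c[25] = d·G[:,25] = (00110000010010000001011001)·(00000000000000000000100000) mod 2 = 0+0+0+0+0+0+0+0+0+0+0+0+0+0+0+0+0+0+0+0+0+0+0+0+0+0 mod 2 = 0
  c[26] = d·G[:,26] = (00110000010010000001011001)·(00000000000000000000010000) mod 2 = 0+0+0+0+0+0+0+0+0+0+0+0+0+0+0+0+0+0+0+0+0+1+0+0+0+0 mod 2 = 1
  c[27] = d·G[:,27] = (00110000010010000001011001)·(00000000000000000000001000) mod 2 = 0+0+0+0+0+0+0+0+0+0+0+0+0+0+0+0+0+0+0+0+0+0+1+0+0+0 mod 2 = 1
  c[28] = d·G[:,28] = (00110000010010000001011001)·(00000000000000000000000100) mod 2 = 0+0+0+0+0+0+0+0+0+0+0+0+0+0+0+0+0+0+0+0+0+0+0+0+0+0 mod 2 = 0
  c[29] = d·G[:,29] = (00110000010010000001011001)·(00000000000000000000000010) mod 2 = 0+0+0+0+0+0+0+0+0+0+0+0+0+0+0+0+0+0+0+0+0+0+0+0+0+0 mod 2 = 0
  c[30] = d·G[:,30] = (00110000010010000001011001)·(00000000000000000000000001) mod 2 = 0+0+0+0+0+0+0+0+0+0+0+0+0+0+0+0+0+0+0+0+0+0+0+0+0+1 mod 2 = 1
Codeword = 0001011100000101010000001011001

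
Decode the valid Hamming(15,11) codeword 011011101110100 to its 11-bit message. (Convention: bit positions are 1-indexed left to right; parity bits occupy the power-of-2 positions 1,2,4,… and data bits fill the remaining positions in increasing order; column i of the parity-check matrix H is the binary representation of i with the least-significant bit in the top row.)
Parity bits occupy power-of-2 positions; data bits are at positions {3,5,6,7,9,10,11,12,13,14,15} (1-indexed).
Extract: c[3]=1 c[5]=1 c[6]=1 c[7]=1 c[9]=1 c[10]=1 c[11]=1 c[12]=0 c[13]=1 c[14]=0 c[15]=0
Data = 11111110100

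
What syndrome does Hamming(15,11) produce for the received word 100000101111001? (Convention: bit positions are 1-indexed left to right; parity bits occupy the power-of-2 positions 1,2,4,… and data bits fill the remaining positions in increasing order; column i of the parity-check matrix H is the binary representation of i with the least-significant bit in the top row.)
Syndrome s = H · r^T (mod 2), r = 100000101111001:
  s[0] = (101010101010101)·(100000101111001) mod 2 = 1+0+0+0+0+0+1+0+1+0+1+0+0+0+1 mod 2 = 1
  s[1] = (011001100110011)·(100000101111001) mod 2 = 0+0+0+0+0+0+1+0+0+1+1+0+0+0+1 mod 2 = 0
  s[2] = (000111100001111)·(100000101111001) mod 2 = 0+0+0+0+0+0+1+0+0+0+0+1+0+0+1 mod 2 = 1
  s[3] = (000000011111111)·(100000101111001) mod 2 = 0+0+0+0+0+0+0+0+1+1+1+1+0+0+1 mod 2 = 1
Syndrome = 1011
Non-zero syndrome: error at position 13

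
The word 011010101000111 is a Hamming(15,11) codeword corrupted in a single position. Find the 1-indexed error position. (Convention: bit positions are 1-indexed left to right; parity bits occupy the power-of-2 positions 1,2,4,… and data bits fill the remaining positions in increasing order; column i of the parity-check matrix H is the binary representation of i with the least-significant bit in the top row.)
Syndrome s = H · r^T (mod 2), r = 011010101000111:
  s[0] = (101010101010101)·(011010101000111) mod 2 = 0+0+1+0+1+0+1+0+1+0+0+0+1+0+1 mod 2 = 0
  s[1] = (011001100110011)·(011010101000111) mod 2 = 0+1+1+0+0+0+1+0+0+0+0+0+0+1+1 mod 2 = 1
  s[2] = (000111100001111)·(011010101000111) mod 2 = 0+0+0+0+1+0+1+0+0+0+0+0+1+1+1 mod 2 = 1
  s[3] = (000000011111111)·(011010101000111) mod 2 = 0+0+0+0+0+0+0+0+1+0+0+0+1+1+1 mod 2 = 0
Syndrome = 0110
Column i of H is the binary representation of i, so the syndrome is the binary index of the flipped bit.
Read s = 0110 with s[0] as LSB: 0·2^0 + 1·2^1 + 1·2^2 + 0·2^3 = 6.
Error is at bit position 6.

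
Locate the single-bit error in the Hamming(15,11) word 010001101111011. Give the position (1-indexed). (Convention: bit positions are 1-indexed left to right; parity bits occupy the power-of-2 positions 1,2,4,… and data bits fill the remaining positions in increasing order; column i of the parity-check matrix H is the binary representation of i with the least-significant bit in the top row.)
Syndrome s = H · r^T (mod 2), r = 010001101111011:
  s[0] = (101010101010101)·(010001101111011) mod 2 = 0+0+0+0+0+0+1+0+1+0+1+0+0+0+1 mod 2 = 0
  s[1] = (011001100110011)·(010001101111011) mod 2 = 0+1+0+0+0+1+1+0+0+1+1+0+0+1+1 mod 2 = 1
  s[2] = (000111100001111)·(010001101111011) mod 2 = 0+0+0+0+0+1+1+0+0+0+0+1+0+1+1 mod 2 = 1
  s[3] = (000000011111111)·(010001101111011) mod 2 = 0+0+0+0+0+0+0+0+1+1+1+1+0+1+1 mod 2 = 0
Syndrome = 0110
Column i of H is the binary representation of i, so the syndrome is the binary index of the flipped bit.
Read s = 0110 with s[0] as LSB: 0·2^0 + 1·2^1 + 1·2^2 + 0·2^3 = 6.
Error is at bit position 6.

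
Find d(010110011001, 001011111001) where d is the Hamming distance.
XOR = 011101100000, count of 1s = 5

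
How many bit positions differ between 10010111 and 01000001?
XOR = 11010110, count of 1s = 5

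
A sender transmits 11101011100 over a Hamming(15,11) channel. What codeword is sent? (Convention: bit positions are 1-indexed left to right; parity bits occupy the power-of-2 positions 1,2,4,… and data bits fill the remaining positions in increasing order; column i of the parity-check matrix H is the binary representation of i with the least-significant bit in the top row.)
Codeword c = d · G (mod 2), d = 11101011100:
  c[0] = d·G[:,0] = (11101011100)·(11011010101) mod 2 = 1+1+0+0+1+0+1+0+1+0+0 mod 2 = 1
  c[1] = d·G[:,1] = (11101011100)·(10110110011) mod 2 = 1+0+1+0+0+0+1+0+0+0+0 mod 2 = 1
  c[2] = d·G[:,2] = (11101011100)·(10000000000) mod 2 = 1+0+0+0+0+0+0+0+0+0+0 mod 2 = 1
  c[3] = d·G[:,3] = (11101011100)·(01110001111) mod 2 = 0+1+1+0+0+0+0+1+1+0+0 mod 2 = 0
  c[4] = d·G[:,4] = (11101011100)·(01000000000) mod 2 = 0+1+0+0+0+0+0+0+0+0+0 mod 2 = 1
  c[5] = d·G[:,5] = (11101011100)·(00100000000) mod 2 = 0+0+1+0+0+0+0+0+0+0+0 mod 2 = 1
  c[6] = d·G[:,6] = (11101011100)·(00010000000) mod 2 = 0+0+0+0+0+0+0+0+0+0+0 mod 2 = 0
  c[7] = d·G[:,7] = (11101011100)·(00001111111) mod 2 = 0+0+0+0+1+0+1+1+1+0+0 mod 2 = 0
  c[8] = d·G[:,8] = (11101011100)·(00001000000) mod 2 = 0+0+0+0+1+0+0+0+0+0+0 mod 2 = 1
  c[9] = d·G[:,9] = (11101011100)·(00000100000) mod 2 = 0+0+0+0+0+0+0+0+0+0+0 mod 2 = 0
  c[10] = d·G[:,10] = (11101011100)·(00000010000) mod 2 = 0+0+0+0+0+0+1+0+0+0+0 mod 2 = 1
  c[11] = d·G[:,11] = (11101011100)·(00000001000) mod 2 = 0+0+0+0+0+0+0+1+0+0+0 mod 2 = 1
  c[12] = d·G[:,12] = (11101011100)·(00000000100) mod 2 = 0+0+0+0+0+0+0+0+1+0+0 mod 2 = 1
  c[13] = d·G[:,13] = (11101011100)·(00000000010) mod 2 = 0+0+0+0+0+0+0+0+0+0+0 mod 2 = 0
  c[14] = d·G[:,14] = (11101011100)·(00000000001) mod 2 = 0+0+0+0+0+0+0+0+0+0+0 mod 2 = 0
Codeword = 111011001011100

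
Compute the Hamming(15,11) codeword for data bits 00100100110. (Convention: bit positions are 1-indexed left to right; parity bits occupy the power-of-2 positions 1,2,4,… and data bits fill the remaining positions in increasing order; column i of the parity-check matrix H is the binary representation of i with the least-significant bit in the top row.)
Codeword c = d · G (mod 2), d = 00100100110:
  c[0] = d·G[:,0] = (00100100110)·(11011010101) mod 2 = 0+0+0+0+0+0+0+0+1+0+0 mod 2 = 1
  c[1] = d·G[:,1] = (00100100110)·(10110110011) mod 2 = 0+0+1+0+0+1+0+0+0+1+0 mod 2 = 1
  c[2] = d·G[:,2] = (00100100110)·(10000000000) mod 2 = 0+0+0+0+0+0+0+0+0+0+0 mod 2 = 0
  c[3] = d·G[:,3] = (00100100110)·(01110001111) mod 2 = 0+0+1+0+0+0+0+0+1+1+0 mod 2 = 1
  c[4] = d·G[:,4] = (00100100110)·(01000000000) mod 2 = 0+0+0+0+0+0+0+0+0+0+0 mod 2 = 0
  c[5] = d·G[:,5] = (00100100110)·(00100000000) mod 2 = 0+0+1+0+0+0+0+0+0+0+0 mod 2 = 1
  c[6] = d·G[:,6] = (00100100110)·(00010000000) mod 2 = 0+0+0+0+0+0+0+0+0+0+0 mod 2 = 0
  c[7] = d·G[:,7] = (00100100110)·(00001111111) mod 2 = 0+0+0+0+0+1+0+0+1+1+0 mod 2 = 1
  c[8] = d·G[:,8] = (00100100110)·(00001000000) mod 2 = 0+0+0+0+0+0+0+0+0+0+0 mod 2 = 0
  c[9] = d·G[:,9] = (00100100110)·(00000100000) mod 2 = 0+0+0+0+0+1+0+0+0+0+0 mod 2 = 1
  c[10] = d·G[:,10] = (00100100110)·(00000010000) mod 2 = 0+0+0+0+0+0+0+0+0+0+0 mod 2 = 0
  c[11] = d·G[:,11] = (00100100110)·(00000001000) mod 2 = 0+0+0+0+0+0+0+0+0+0+0 mod 2 = 0
  c[12] = d·G[:,12] = (00100100110)·(00000000100) mod 2 = 0+0+0+0+0+0+0+0+1+0+0 mod 2 = 1
  c[13] = d·G[:,13] = (00100100110)·(00000000010) mod 2 = 0+0+0+0+0+0+0+0+0+1+0 mod 2 = 1
  c[14] = d·G[:,14] = (00100100110)·(00000000001) mod 2 = 0+0+0+0+0+0+0+0+0+0+0 mod 2 = 0
Codeword = 110101010100110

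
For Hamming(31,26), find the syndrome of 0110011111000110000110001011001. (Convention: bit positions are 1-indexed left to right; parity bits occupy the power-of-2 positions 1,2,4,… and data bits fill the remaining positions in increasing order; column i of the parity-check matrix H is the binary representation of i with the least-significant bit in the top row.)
Syndrome s = H · r^T (mod 2), r = 0110011111000110000110001011001:
  s[0] = (1010101010101010101010101010101)·(0110011111000110000110001011001) mod 2 = 0+0+1+0+0+0+1+0+1+0+0+0+0+0+1+0+0+0+0+0+1+0+0+0+1+0+1+0+0+0+1 mod 2 = 0
  s[1] = (0110011001100110011001100110011)·(0110011111000110000110001011001) mod 2 = 0+1+1+0+0+1+1+0+0+1+0+0+0+1+1+0+0+0+0+0+0+0+0+0+0+0+1+0+0+0+1 mod 2 = 1
  s[2] = (0001111000011110000111100001111)·(0110011111000110000110001011001) mod 2 = 0+0+0+0+0+1+1+0+0+0+0+0+0+1+1+0+0+0+0+1+1+0+0+0+0+0+0+1+0+0+1 mod 2 = 0
  s[3] = (0000000111111110000000011111111)·(0110011111000110000110001011001) mod 2 = 0+0+0+0+0+0+0+1+1+1+0+0+0+1+1+0+0+0+0+0+0+0+0+0+1+0+1+1+0+0+1 mod 2 = 1
  s[4] = (0000000000000001111111111111111)·(0110011111000110000110001011001) mod 2 = 0+0+0+0+0+0+0+0+0+0+0+0+0+0+0+0+0+0+0+1+1+0+0+0+1+0+1+1+0+0+1 mod 2 = 0
Syndrome = 01010
Non-zero syndrome: error at position 10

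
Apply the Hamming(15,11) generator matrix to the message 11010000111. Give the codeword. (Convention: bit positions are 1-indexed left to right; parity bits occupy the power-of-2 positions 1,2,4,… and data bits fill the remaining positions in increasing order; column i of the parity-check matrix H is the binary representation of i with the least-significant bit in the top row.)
Codeword c = d · G (mod 2), d = 11010000111:
  c[0] = d·G[:,0] = (11010000111)·(11011010101) mod 2 = 1+1+0+1+0+0+0+0+1+0+1 mod 2 = 1
  c[1] = d·G[:,1] = (11010000111)·(10110110011) mod 2 = 1+0+0+1+0+0+0+0+0+1+1 mod 2 = 0
  c[2] = d·G[:,2] = (11010000111)·(10000000000) mod 2 = 1+0+0+0+0+0+0+0+0+0+0 mod 2 = 1
  c[3] = d·G[:,3] = (11010000111)·(01110001111) mod 2 = 0+1+0+1+0+0+0+0+1+1+1 mod 2 = 1
  c[4] = d·G[:,4] = (11010000111)·(01000000000) mod 2 = 0+1+0+0+0+0+0+0+0+0+0 mod 2 = 1
  c[5] = d·G[:,5] = (11010000111)·(00100000000) mod 2 = 0+0+0+0+0+0+0+0+0+0+0 mod 2 = 0
  c[6] = d·G[:,6] = (11010000111)·(00010000000) mod 2 = 0+0+0+1+0+0+0+0+0+0+0 mod 2 = 1
  c[7] = d·G[:,7] = (11010000111)·(00001111111) mod 2 = 0+0+0+0+0+0+0+0+1+1+1 mod 2 = 1
  c[8] = d·G[:,8] = (11010000111)·(00001000000) mod 2 = 0+0+0+0+0+0+0+0+0+0+0 mod 2 = 0
  c[9] = d·G[:,9] = (11010000111)·(00000100000) mod 2 = 0+0+0+0+0+0+0+0+0+0+0 mod 2 = 0
  c[10] = d·G[:,10] = (11010000111)·(00000010000) mod 2 = 0+0+0+0+0+0+0+0+0+0+0 mod 2 = 0
  c[11] = d·G[:,11] = (11010000111)·(00000001000) mod 2 = 0+0+0+0+0+0+0+0+0+0+0 mod 2 = 0
  c[12] = d·G[:,12] = (11010000111)·(00000000100) mod 2 = 0+0+0+0+0+0+0+0+1+0+0 mod 2 = 1
  c[13] = d·G[:,13] = (11010000111)·(00000000010) mod 2 = 0+0+0+0+0+0+0+0+0+1+0 mod 2 = 1
  c[14] = d·G[:,14] = (11010000111)·(00000000001) mod 2 = 0+0+0+0+0+0+0+0+0+0+1 mod 2 = 1
Codeword = 101110110000111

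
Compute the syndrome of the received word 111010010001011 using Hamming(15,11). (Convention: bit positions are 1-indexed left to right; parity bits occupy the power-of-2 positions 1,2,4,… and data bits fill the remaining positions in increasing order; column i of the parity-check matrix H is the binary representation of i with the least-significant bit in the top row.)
Syndrome s = H · r^T (mod 2), r = 111010010001011:
  s[0] = (101010101010101)·(111010010001011) mod 2 = 1+0+1+0+1+0+0+0+0+0+0+0+0+0+1 mod 2 = 0
  s[1] = (011001100110011)·(111010010001011) mod 2 = 0+1+1+0+0+0+0+0+0+0+0+0+0+1+1 mod 2 = 0
  s[2] = (000111100001111)·(111010010001011) mod 2 = 0+0+0+0+1+0+0+0+0+0+0+1+0+1+1 mod 2 = 0
  s[3] = (000000011111111)·(111010010001011) mod 2 = 0+0+0+0+0+0+0+1+0+0+0+1+0+1+1 mod 2 = 0
Syndrome = 0000
s = 0: no error detected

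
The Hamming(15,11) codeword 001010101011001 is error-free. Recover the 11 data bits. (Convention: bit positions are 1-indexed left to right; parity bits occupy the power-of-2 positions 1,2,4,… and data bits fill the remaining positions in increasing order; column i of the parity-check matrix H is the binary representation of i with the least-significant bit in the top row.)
Parity bits occupy power-of-2 positions; data bits are at positions {3,5,6,7,9,10,11,12,13,14,15} (1-indexed).
Extract: c[3]=1 c[5]=1 c[6]=0 c[7]=1 c[9]=1 c[10]=0 c[11]=1 c[12]=1 c[13]=0 c[14]=0 c[15]=1
Data = 11011011001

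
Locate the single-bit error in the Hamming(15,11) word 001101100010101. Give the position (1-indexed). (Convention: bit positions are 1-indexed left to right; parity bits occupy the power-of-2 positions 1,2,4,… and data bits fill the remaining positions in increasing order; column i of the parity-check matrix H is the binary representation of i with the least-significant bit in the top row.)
Syndrome s = H · r^T (mod 2), r = 001101100010101:
  s[0] = (101010101010101)·(001101100010101) mod 2 = 0+0+1+0+0+0+1+0+0+0+1+0+1+0+1 mod 2 = 1
  s[1] = (011001100110011)·(001101100010101) mod 2 = 0+0+1+0+0+1+1+0+0+0+1+0+0+0+1 mod 2 = 1
  s[2] = (000111100001111)·(001101100010101) mod 2 = 0+0+0+1+0+1+1+0+0+0+0+0+1+0+1 mod 2 = 1
  s[3] = (000000011111111)·(001101100010101) mod 2 = 0+0+0+0+0+0+0+0+0+0+1+0+1+0+1 mod 2 = 1
Syndrome = 1111
Column i of H is the binary representation of i, so the syndrome is the binary index of the flipped bit.
Read s = 1111 with s[0] as LSB: 1·2^0 + 1·2^1 + 1·2^2 + 1·2^3 = 15.
Error is at bit position 15.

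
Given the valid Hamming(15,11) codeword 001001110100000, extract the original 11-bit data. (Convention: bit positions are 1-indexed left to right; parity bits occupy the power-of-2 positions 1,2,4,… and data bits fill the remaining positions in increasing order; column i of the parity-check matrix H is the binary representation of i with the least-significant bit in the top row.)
Parity bits occupy power-of-2 positions; data bits are at positions {3,5,6,7,9,10,11,12,13,14,15} (1-indexed).
Extract: c[3]=1 c[5]=0 c[6]=1 c[7]=1 c[9]=0 c[10]=1 c[11]=0 c[12]=0 c[13]=0 c[14]=0 c[15]=0
Data = 10110100000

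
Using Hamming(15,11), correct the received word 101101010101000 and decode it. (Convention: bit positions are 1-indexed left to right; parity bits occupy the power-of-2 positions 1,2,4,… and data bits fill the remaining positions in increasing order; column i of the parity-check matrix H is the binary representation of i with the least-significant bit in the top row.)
Syndrome s = H · r^T (mod 2), r = 101101010101000:
  s[0] = (101010101010101)·(101101010101000) mod 2 = 1+0+1+0+0+0+0+0+0+0+0+0+0+0+0 mod 2 = 0
  s[1] = (011001100110011)·(101101010101000) mod 2 = 0+0+1+0+0+1+0+0+0+1+0+0+0+0+0 mod 2 = 1
  s[2] = (000111100001111)·(101101010101000) mod 2 = 0+0+0+1+0+1+0+0+0+0+0+1+0+0+0 mod 2 = 1
  s[3] = (000000011111111)·(101101010101000) mod 2 = 0+0+0+0+0+0+0+1+0+1+0+1+0+0+0 mod 2 = 1
Syndrome = 0111
Column 14 of H equals this syndrome → error at bit 14 (1-indexed).
Flip bit 14: 101101010101000 → 101101010101010
Extract data bits at positions {3,5,6,7,9,10,11,12,13,14,15}: 10100101010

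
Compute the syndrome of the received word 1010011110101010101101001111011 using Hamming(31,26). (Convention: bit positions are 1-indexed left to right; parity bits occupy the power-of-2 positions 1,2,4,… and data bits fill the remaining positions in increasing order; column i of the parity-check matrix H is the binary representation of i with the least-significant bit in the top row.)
Syndrome s = H · r^T (mod 2), r = 1010011110101010101101001111011:
  s[0] = (1010101010101010101010101010101)·(1010011110101010101101001111011) mod 2 = 1+0+1+0+0+0+1+0+1+0+1+0+1+0+1+0+1+0+1+0+0+0+0+0+1+0+1+0+0+0+1 mod 2 = 0
  s[1] = (0110011001100110011001100110011)·(1010011110101010101101001111011) mod 2 = 0+0+1+0+0+1+1+0+0+0+1+0+0+0+1+0+0+0+1+0+0+1+0+0+0+1+1+0+0+1+1 mod 2 = 1
  s[2] = (0001111000011110000111100001111)·(1010011110101010101101001111011) mod 2 = 0+0+0+0+0+1+1+0+0+0+0+0+1+0+1+0+0+0+0+1+0+1+0+0+0+0+0+1+0+1+1 mod 2 = 1
  s[3] = (0000000111111110000000011111111)·(1010011110101010101101001111011) mod 2 = 0+0+0+0+0+0+0+1+1+0+1+0+1+0+1+0+0+0+0+0+0+0+0+0+1+1+1+1+0+1+1 mod 2 = 1
  s[4] = (0000000000000001111111111111111)·(1010011110101010101101001111011) mod 2 = 0+0+0+0+0+0+0+0+0+0+0+0+0+0+0+0+1+0+1+1+0+1+0+0+1+1+1+1+0+1+1 mod 2 = 0
Syndrome = 01110
Non-zero syndrome: error at position 14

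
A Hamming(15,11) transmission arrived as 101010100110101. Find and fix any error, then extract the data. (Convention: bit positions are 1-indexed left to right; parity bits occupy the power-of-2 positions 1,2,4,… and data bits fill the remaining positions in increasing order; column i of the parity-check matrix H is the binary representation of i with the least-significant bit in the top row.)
Syndrome s = H · r^T (mod 2), r = 101010100110101:
  s[0] = (101010101010101)·(101010100110101) mod 2 = 1+0+1+0+1+0+1+0+0+0+1+0+1+0+1 mod 2 = 1
  s[1] = (011001100110011)·(101010100110101) mod 2 = 0+0+1+0+0+0+1+0+0+1+1+0+0+0+1 mod 2 = 1
  s[2] = (000111100001111)·(101010100110101) mod 2 = 0+0+0+0+1+0+1+0+0+0+0+0+1+0+1 mod 2 = 0
  s[3] = (000000011111111)·(101010100110101) mod 2 = 0+0+0+0+0+0+0+0+0+1+1+0+1+0+1 mod 2 = 0
Syndrome = 1100
Column 3 of H equals this syndrome → error at bit 3 (1-indexed).
Flip bit 3: 101010100110101 → 100010100110101
Extract data bits at positions {3,5,6,7,9,10,11,12,13,14,15}: 01010110101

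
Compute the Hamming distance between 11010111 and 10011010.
XOR = 01001101, count of 1s = 4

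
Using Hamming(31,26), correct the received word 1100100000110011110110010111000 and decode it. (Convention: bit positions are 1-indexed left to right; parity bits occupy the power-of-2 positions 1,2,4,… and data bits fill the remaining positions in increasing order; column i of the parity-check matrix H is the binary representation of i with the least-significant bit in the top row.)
Syndrome s = H · r^T (mod 2), r = 1100100000110011110110010111000:
  s[0] = (1010101010101010101010101010101)·(1100100000110011110110010111000) mod 2 = 1+0+0+0+1+0+0+0+0+0+1+0+0+0+1+0+1+0+0+0+1+0+0+0+0+0+1+0+0+0+0 mod 2 = 1
  s[1] = (0110011001100110011001100110011)·(1100100000110011110110010111000) mod 2 = 0+1+0+0+0+0+0+0+0+0+1+0+0+0+1+0+0+1+0+0+0+0+0+0+0+1+1+0+0+0+0 mod 2 = 0
  s[2] = (0001111000011110000111100001111)·(1100100000110011110110010111000) mod 2 = 0+0+0+0+1+0+0+0+0+0+0+1+0+0+1+0+0+0+0+1+1+0+0+0+0+0+0+1+0+0+0 mod 2 = 0
  s[3] = (0000000111111110000000011111111)·(1100100000110011110110010111000) mod 2 = 0+0+0+0+0+0+0+0+0+0+1+1+0+0+1+0+0+0+0+0+0+0+0+1+0+1+1+1+0+0+0 mod 2 = 1
  s[4] = (0000000000000001111111111111111)·(1100100000110011110110010111000) mod 2 = 0+0+0+0+0+0+0+0+0+0+0+0+0+0+0+1+1+1+0+1+1+0+0+1+0+1+1+1+0+0+0 mod 2 = 1
Syndrome = 10011
Column 25 of H equals this syndrome → error at bit 25 (1-indexed).
Flip bit 25: 1100100000110011110110010111000 → 1100100000110011110110011111000
Extract data bits at positions {3,5,6,7,9,10,11,12,13,14,15,17,18,19,20,21,22,23,24,25,26,27,28,29,30,31}: 01000011001110110011111000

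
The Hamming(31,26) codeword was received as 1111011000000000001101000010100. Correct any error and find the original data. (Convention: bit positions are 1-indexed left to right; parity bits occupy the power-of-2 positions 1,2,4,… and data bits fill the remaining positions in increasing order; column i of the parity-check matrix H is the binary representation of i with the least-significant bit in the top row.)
Syndrome s = H · r^T (mod 2), r = 1111011000000000001101000010100:
  s[0] = (1010101010101010101010101010101)·(1111011000000000001101000010100) mod 2 = 1+0+1+0+0+0+1+0+0+0+0+0+0+0+0+0+0+0+1+0+0+0+0+0+0+0+1+0+1+0+0 mod 2 = 0
  s[1] = (0110011001100110011001100110011)·(1111011000000000001101000010100) mod 2 = 0+1+1+0+0+1+1+0+0+0+0+0+0+0+0+0+0+0+1+0+0+1+0+0+0+0+1+0+0+0+0 mod 2 = 1
  s[2] = (0001111000011110000111100001111)·(1111011000000000001101000010100) mod 2 = 0+0+0+1+0+1+1+0+0+0+0+0+0+0+0+0+0+0+0+1+0+1+0+0+0+0+0+0+1+0+0 mod 2 = 0
  s[3] = (0000000111111110000000011111111)·(1111011000000000001101000010100) mod 2 = 0+0+0+0+0+0+0+0+0+0+0+0+0+0+0+0+0+0+0+0+0+0+0+0+0+0+1+0+1+0+0 mod 2 = 0
  s[4] = (0000000000000001111111111111111)·(1111011000000000001101000010100) mod 2 = 0+0+0+0+0+0+0+0+0+0+0+0+0+0+0+0+0+0+1+1+0+1+0+0+0+0+1+0+1+0+0 mod 2 = 1
Syndrome = 01001
Column 18 of H equals this syndrome → error at bit 18 (1-indexed).
Flip bit 18: 1111011000000000001101000010100 → 1111011000000000011101000010100
Extract data bits at positions {3,5,6,7,9,10,11,12,13,14,15,17,18,19,20,21,22,23,24,25,26,27,28,29,30,31}: 10110000000011101000010100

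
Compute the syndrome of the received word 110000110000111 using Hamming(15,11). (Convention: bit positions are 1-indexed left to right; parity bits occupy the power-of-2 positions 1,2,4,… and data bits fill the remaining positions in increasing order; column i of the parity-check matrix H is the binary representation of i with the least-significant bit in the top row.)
Syndrome s = H · r^T (mod 2), r = 110000110000111:
  s[0] = (101010101010101)·(110000110000111) mod 2 = 1+0+0+0+0+0+1+0+0+0+0+0+1+0+1 mod 2 = 0
  s[1] = (011001100110011)·(110000110000111) mod 2 = 0+1+0+0+0+0+1+0+0+0+0+0+0+1+1 mod 2 = 0
  s[2] = (000111100001111)·(110000110000111) mod 2 = 0+0+0+0+0+0+1+0+0+0+0+0+1+1+1 mod 2 = 0
  s[3] = (000000011111111)·(110000110000111) mod 2 = 0+0+0+0+0+0+0+1+0+0+0+0+1+1+1 mod 2 = 0
Syndrome = 0000
s = 0: no error detected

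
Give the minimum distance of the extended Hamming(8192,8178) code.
d_min = 4 (adding an overall parity bit to Hamming(8191,8178) raises d_min from 3 to 4).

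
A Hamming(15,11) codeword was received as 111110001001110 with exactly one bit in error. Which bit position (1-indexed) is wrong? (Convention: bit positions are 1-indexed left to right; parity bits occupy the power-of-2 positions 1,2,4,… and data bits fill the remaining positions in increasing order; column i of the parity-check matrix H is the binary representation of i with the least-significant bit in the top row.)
Syndrome s = H · r^T (mod 2), r = 111110001001110:
  s[0] = (101010101010101)·(111110001001110) mod 2 = 1+0+1+0+1+0+0+0+1+0+0+0+1+0+0 mod 2 = 1
  s[1] = (011001100110011)·(111110001001110) mod 2 = 0+1+1+0+0+0+0+0+0+0+0+0+0+1+0 mod 2 = 1
  s[2] = (000111100001111)·(111110001001110) mod 2 = 0+0+0+1+1+0+0+0+0+0+0+1+1+1+0 mod 2 = 1
  s[3] = (000000011111111)·(111110001001110) mod 2 = 0+0+0+0+0+0+0+0+1+0+0+1+1+1+0 mod 2 = 0
Syndrome = 1110
Column i of H is the binary representation of i, so the syndrome is the binary index of the flipped bit.
Read s = 1110 with s[0] as LSB: 1·2^0 + 1·2^1 + 1·2^2 + 0·2^3 = 7.
Error is at bit position 7.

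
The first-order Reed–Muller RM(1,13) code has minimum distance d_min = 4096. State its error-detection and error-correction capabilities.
Detection only: up to d_min − 1 = 4095 errors.
Correction: up to ⌊(d_min − 1)/2⌋ = ⌊4095/2⌋ = 2047 errors.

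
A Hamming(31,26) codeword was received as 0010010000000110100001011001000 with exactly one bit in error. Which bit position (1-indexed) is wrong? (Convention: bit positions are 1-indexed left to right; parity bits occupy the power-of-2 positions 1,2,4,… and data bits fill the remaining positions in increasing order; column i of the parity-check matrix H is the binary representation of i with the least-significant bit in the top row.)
Syndrome s = H · r^T (mod 2), r = 0010010000000110100001011001000:
  s[0] = (1010101010101010101010101010101)·(0010010000000110100001011001000) mod 2 = 0+0+1+0+0+0+0+0+0+0+0+0+0+0+1+0+1+0+0+0+0+0+0+0+1+0+0+0+0+0+0 mod 2 = 0
  s[1] = (0110011001100110011001100110011)·(0010010000000110100001011001000) mod 2 = 0+0+1+0+0+1+0+0+0+0+0+0+0+1+1+0+0+0+0+0+0+1+0+0+0+0+0+0+0+0+0 mod 2 = 1
  s[2] = (0001111000011110000111100001111)·(0010010000000110100001011001000) mod 2 = 0+0+0+0+0+1+0+0+0+0+0+0+0+1+1+0+0+0+0+0+0+1+0+0+0+0+0+1+0+0+0 mod 2 = 1
  s[3] = (0000000111111110000000011111111)·(0010010000000110100001011001000) mod 2 = 0+0+0+0+0+0+0+0+0+0+0+0+0+1+1+0+0+0+0+0+0+0+0+1+1+0+0+1+0+0+0 mod 2 = 1
  s[4] = (0000000000000001111111111111111)·(0010010000000110100001011001000) mod 2 = 0+0+0+0+0+0+0+0+0+0+0+0+0+0+0+0+1+0+0+0+0+1+0+1+1+0+0+1+0+0+0 mod 2 = 1
Syndrome = 01111
Column i of H is the binary representation of i, so the syndrome is the binary index of the flipped bit.
Read s = 01111 with s[0] as LSB: 0·2^0 + 1·2^1 + 1·2^2 + 1·2^3 + 1·2^4 = 30.
Error is at bit position 30.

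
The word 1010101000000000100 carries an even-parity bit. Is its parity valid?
Sum of all bits: 1+0+1+0+1+0+1+0+0+0+0+0+0+0+0+0+1+0+0 = 5; 5 mod 2 = 1. Result is 1 → parity error detected.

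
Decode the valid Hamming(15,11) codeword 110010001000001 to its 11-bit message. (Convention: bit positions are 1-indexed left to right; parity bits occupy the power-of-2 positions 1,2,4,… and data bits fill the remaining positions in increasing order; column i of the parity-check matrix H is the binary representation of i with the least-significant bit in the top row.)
Parity bits occupy power-of-2 positions; data bits are at positions {3,5,6,7,9,10,11,12,13,14,15} (1-indexed).
Extract: c[3]=0 c[5]=1 c[6]=0 c[7]=0 c[9]=1 c[10]=0 c[11]=0 c[12]=0 c[13]=0 c[14]=0 c[15]=1
Data = 01001000001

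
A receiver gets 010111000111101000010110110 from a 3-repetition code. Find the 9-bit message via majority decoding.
Split into 3-bit blocks and majority-vote each:
  block 1 = 010: 1 ones, 2 zeros → 0
  block 2 = 111: 3 ones, 0 zeros → 1
  block 3 = 000: 0 ones, 3 zeros → 0
  block 4 = 111: 3 ones, 0 zeros → 1
  block 5 = 101: 2 ones, 1 zeros → 1
  block 6 = 000: 0 ones, 3 zeros → 0
  block 7 = 010: 1 ones, 2 zeros → 0
  block 8 = 110: 2 ones, 1 zeros → 1
  block 9 = 110: 2 ones, 1 zeros → 1
Decoded = 010110011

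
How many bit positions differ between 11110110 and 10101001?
XOR = 01011111, count of 1s = 6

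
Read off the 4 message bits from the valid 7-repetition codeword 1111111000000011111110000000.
Split into 7-bit blocks: 1111111 0000000 1111111 0000000
Data = 1010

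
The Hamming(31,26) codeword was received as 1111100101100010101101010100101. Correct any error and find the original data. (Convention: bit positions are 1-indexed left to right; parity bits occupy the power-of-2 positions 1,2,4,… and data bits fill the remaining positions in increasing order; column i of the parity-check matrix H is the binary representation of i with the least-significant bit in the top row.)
Syndrome s = H · r^T (mod 2), r = 1111100101100010101101010100101:
  s[0] = (1010101010101010101010101010101)·(1111100101100010101101010100101) mod 2 = 1+0+1+0+1+0+0+0+0+0+1+0+0+0+1+0+1+0+1+0+0+0+0+0+0+0+0+0+1+0+1 mod 2 = 1
  s[1] = (0110011001100110011001100110011)·(1111100101100010101101010100101) mod 2 = 0+1+1+0+0+0+0+0+0+1+1+0+0+0+1+0+0+0+1+0+0+1+0+0+0+1+0+0+0+0+1 mod 2 = 1
  s[2] = (0001111000011110000111100001111)·(1111100101100010101101010100101) mod 2 = 0+0+0+1+1+0+0+0+0+0+0+0+0+0+1+0+0+0+0+1+0+1+0+0+0+0+0+0+1+0+1 mod 2 = 1
  s[3] = (0000000111111110000000011111111)·(1111100101100010101101010100101) mod 2 = 0+0+0+0+0+0+0+1+0+1+1+0+0+0+1+0+0+0+0+0+0+0+0+1+0+1+0+0+1+0+1 mod 2 = 0
  s[4] = (0000000000000001111111111111111)·(1111100101100010101101010100101) mod 2 = 0+0+0+0+0+0+0+0+0+0+0+0+0+0+0+0+1+0+1+1+0+1+0+1+0+1+0+0+1+0+1 mod 2 = 0
Syndrome = 11100
Column 7 of H equals this syndrome → error at bit 7 (1-indexed).
Flip bit 7: 1111100101100010101101010100101 → 1111101101100010101101010100101
Extract data bits at positions {3,5,6,7,9,10,11,12,13,14,15,17,18,19,20,21,22,23,24,25,26,27,28,29,30,31}: 11010110001101101010100101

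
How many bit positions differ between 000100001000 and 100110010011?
XOR = 100010011011, count of 1s = 6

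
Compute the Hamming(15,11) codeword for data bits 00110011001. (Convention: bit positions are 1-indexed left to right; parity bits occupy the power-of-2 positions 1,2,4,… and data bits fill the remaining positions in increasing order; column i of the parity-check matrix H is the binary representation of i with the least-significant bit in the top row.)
Codeword c = d · G (mod 2), d = 00110011001:
  c[0] = d·G[:,0] = (00110011001)·(11011010101) mod 2 = 0+0+0+1+0+0+1+0+0+0+1 mod 2 = 1
  c[1] = d·G[:,1] = (00110011001)·(10110110011) mod 2 = 0+0+1+1+0+0+1+0+0+0+1 mod 2 = 0
  c[2] = d·G[:,2] = (00110011001)·(10000000000) mod 2 = 0+0+0+0+0+0+0+0+0+0+0 mod 2 = 0
  c[3] = d·G[:,3] = (00110011001)·(01110001111) mod 2 = 0+0+1+1+0+0+0+1+0+0+1 mod 2 = 0
  c[4] = d·G[:,4] = (00110011001)·(01000000000) mod 2 = 0+0+0+0+0+0+0+0+0+0+0 mod 2 = 0
  c[5] = d·G[:,5] = (00110011001)·(00100000000) mod 2 = 0+0+1+0+0+0+0+0+0+0+0 mod 2 = 1
  c[6] = d·G[:,6] = (00110011001)·(00010000000) mod 2 = 0+0+0+1+0+0+0+0+0+0+0 mod 2 = 1
  c[7] = d·G[:,7] = (00110011001)·(00001111111) mod 2 = 0+0+0+0+0+0+1+1+0+0+1 mod 2 = 1
  c[8] = d·G[:,8] = (00110011001)·(00001000000) mod 2 = 0+0+0+0+0+0+0+0+0+0+0 mod 2 = 0
  c[9] = d·G[:,9] = (00110011001)·(00000100000) mod 2 = 0+0+0+0+0+0+0+0+0+0+0 mod 2 = 0
  c[10] = d·G[:,10] = (00110011001)·(00000010000) mod 2 = 0+0+0+0+0+0+1+0+0+0+0 mod 2 = 1
  c[11] = d·G[:,11] = (00110011001)·(00000001000) mod 2 = 0+0+0+0+0+0+0+1+0+0+0 mod 2 = 1
  c[12] = d·G[:,12] = (00110011001)·(00000000100) mod 2 = 0+0+0+0+0+0+0+0+0+0+0 mod 2 = 0
  c[13] = d·G[:,13] = (00110011001)·(00000000010) mod 2 = 0+0+0+0+0+0+0+0+0+0+0 mod 2 = 0
  c[14] = d·G[:,14] = (00110011001)·(00000000001) mod 2 = 0+0+0+0+0+0+0+0+0+0+1 mod 2 = 1
Codeword = 100001110011001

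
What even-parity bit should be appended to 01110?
Sum of data bits: 0+1+1+1+0 = 3.
3 mod 2 = 1, so parity bit = 1.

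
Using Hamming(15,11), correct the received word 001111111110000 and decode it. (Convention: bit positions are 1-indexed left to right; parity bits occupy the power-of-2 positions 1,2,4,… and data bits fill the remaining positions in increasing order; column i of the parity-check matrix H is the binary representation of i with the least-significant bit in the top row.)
Syndrome s = H · r^T (mod 2), r = 001111111110000:
  s[0] = (101010101010101)·(001111111110000) mod 2 = 0+0+1+0+1+0+1+0+1+0+1+0+0+0+0 mod 2 = 1
  s[1] = (011001100110011)·(001111111110000) mod 2 = 0+0+1+0+0+1+1+0+0+1+1+0+0+0+0 mod 2 = 1
  s[2] = (000111100001111)·(001111111110000) mod 2 = 0+0+0+1+1+1+1+0+0+0+0+0+0+0+0 mod 2 = 0
  s[3] = (000000011111111)·(001111111110000) mod 2 = 0+0+0+0+0+0+0+1+1+1+1+0+0+0+0 mod 2 = 0
Syndrome = 1100
Column 3 of H equals this syndrome → error at bit 3 (1-indexed).
Flip bit 3: 001111111110000 → 000111111110000
Extract data bits at positions {3,5,6,7,9,10,11,12,13,14,15}: 01111110000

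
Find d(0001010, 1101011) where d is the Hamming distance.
XOR = 1100001, count of 1s = 3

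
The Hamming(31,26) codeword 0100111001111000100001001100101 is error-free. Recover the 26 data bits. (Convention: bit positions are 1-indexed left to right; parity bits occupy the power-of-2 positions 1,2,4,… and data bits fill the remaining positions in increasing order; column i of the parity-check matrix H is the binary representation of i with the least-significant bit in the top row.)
Parity bits occupy power-of-2 positions; data bits are at positions {3,5,6,7,9,10,11,12,13,14,15,17,18,19,20,21,22,23,24,25,26,27,28,29,30,31} (1-indexed).
Extract: c[3]=0 c[5]=1 c[6]=1 c[7]=1 c[9]=0 c[10]=1 c[11]=1 c[12]=1 c[13]=1 c[14]=0 c[15]=0 c[17]=1 c[18]=0 c[19]=0 c[20]=0 c[21]=0 c[22]=1 c[23]=0 c[24]=0 c[25]=1 c[26]=1 c[27]=0 c[28]=0 c[29]=1 c[30]=0 c[31]=1
Data = 01110111100100001001100101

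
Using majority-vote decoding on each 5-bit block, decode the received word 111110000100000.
Split into 5-bit blocks and majority-vote each:
  block 1 = 11111: 5 ones, 0 zeros → 1
  block 2 = 00001: 1 ones, 4 zeros → 0
  block 3 = 00000: 0 ones, 5 zeros → 0
Decoded = 100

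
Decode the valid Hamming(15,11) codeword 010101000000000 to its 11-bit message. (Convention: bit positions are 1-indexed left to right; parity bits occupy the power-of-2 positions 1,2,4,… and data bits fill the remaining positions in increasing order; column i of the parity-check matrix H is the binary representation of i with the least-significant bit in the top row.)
Parity bits occupy power-of-2 positions; data bits are at positions {3,5,6,7,9,10,11,12,13,14,15} (1-indexed).
Extract: c[3]=0 c[5]=0 c[6]=1 c[7]=0 c[9]=0 c[10]=0 c[11]=0 c[12]=0 c[13]=0 c[14]=0 c[15]=0
Data = 00100000000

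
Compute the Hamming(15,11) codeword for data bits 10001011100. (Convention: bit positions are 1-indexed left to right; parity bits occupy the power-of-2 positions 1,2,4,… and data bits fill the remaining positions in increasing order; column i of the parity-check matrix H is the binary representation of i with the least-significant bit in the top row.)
Codeword c = d · G (mod 2), d = 10001011100:
  c[0] = d·G[:,0] = (10001011100)·(11011010101) mod 2 = 1+0+0+0+1+0+1+0+1+0+0 mod 2 = 0
  c[1] = d·G[:,1] = (10001011100)·(10110110011) mod 2 = 1+0+0+0+0+0+1+0+0+0+0 mod 2 = 0
  c[2] = d·G[:,2] = (10001011100)·(10000000000) mod 2 = 1+0+0+0+0+0+0+0+0+0+0 mod 2 = 1
  c[3] = d·G[:,3] = (10001011100)·(01110001111) mod 2 = 0+0+0+0+0+0+0+1+1+0+0 mod 2 = 0
  c[4] = d·G[:,4] = (10001011100)·(01000000000) mod 2 = 0+0+0+0+0+0+0+0+0+0+0 mod 2 = 0
  c[5] = d·G[:,5] = (10001011100)·(00100000000) mod 2 = 0+0+0+0+0+0+0+0+0+0+0 mod 2 = 0
  c[6] = d·G[:,6] = (10001011100)·(00010000000) mod 2 = 0+0+0+0+0+0+0+0+0+0+0 mod 2 = 0
  c[7] = d·G[:,7] = (10001011100)·(00001111111) mod 2 = 0+0+0+0+1+0+1+1+1+0+0 mod 2 = 0
  c[8] = d·G[:,8] = (10001011100)·(00001000000) mod 2 = 0+0+0+0+1+0+0+0+0+0+0 mod 2 = 1
  c[9] = d·G[:,9] = (10001011100)·(00000100000) mod 2 = 0+0+0+0+0+0+0+0+0+0+0 mod 2 = 0
  c[10] = d·G[:,10] = (10001011100)·(00000010000) mod 2 = 0+0+0+0+0+0+1+0+0+0+0 mod 2 = 1
  c[11] = d·G[:,11] = (10001011100)·(00000001000) mod 2 = 0+0+0+0+0+0+0+1+0+0+0 mod 2 = 1
  c[12] = d·G[:,12] = (10001011100)·(00000000100) mod 2 = 0+0+0+0+0+0+0+0+1+0+0 mod 2 = 1
  c[13] = d·G[:,13] = (10001011100)·(00000000010) mod 2 = 0+0+0+0+0+0+0+0+0+0+0 mod 2 = 0
  c[14] = d·G[:,14] = (10001011100)·(00000000001) mod 2 = 0+0+0+0+0+0+0+0+0+0+0 mod 2 = 0
Codeword = 001000001011100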